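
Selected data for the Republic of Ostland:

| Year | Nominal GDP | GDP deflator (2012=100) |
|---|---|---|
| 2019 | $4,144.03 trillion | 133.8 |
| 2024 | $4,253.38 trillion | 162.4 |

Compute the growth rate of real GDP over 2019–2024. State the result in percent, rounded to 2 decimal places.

-15.44%

Real GDP 2019 = 4144.03 / 1.338 = 3097.18.
Real GDP 2024 = 4253.38 / 1.624 = 2619.08.
Real growth = 2619.08 / 3097.18 − 1 = -0.1544.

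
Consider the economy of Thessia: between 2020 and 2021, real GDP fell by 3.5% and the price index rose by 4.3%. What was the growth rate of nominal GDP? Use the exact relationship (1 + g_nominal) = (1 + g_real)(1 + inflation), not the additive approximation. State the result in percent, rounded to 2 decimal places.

0.65%

(1 + g_nom) = (1 + g_real)(1 + π) = 0.9650 × 1.0430 = 1.00650.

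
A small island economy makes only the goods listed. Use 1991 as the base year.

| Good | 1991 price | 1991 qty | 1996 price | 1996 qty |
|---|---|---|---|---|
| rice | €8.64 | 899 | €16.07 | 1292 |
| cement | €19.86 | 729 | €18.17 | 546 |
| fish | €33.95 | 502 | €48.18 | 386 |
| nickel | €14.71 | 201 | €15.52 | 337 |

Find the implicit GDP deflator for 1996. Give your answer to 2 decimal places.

136.04

Nominal GDP 1996 = 16.07·1292 + 18.17·546 + 48.18·386 + 15.52·337 = 54510.98.
Real GDP 1996 (at 1991 prices) = 8.64·1292 + 19.86·546 + 33.95·386 + 14.71·337 = 40068.41.
Deflator = Nominal/Real × 100 = 54510.98/40068.41 × 100 = 136.045.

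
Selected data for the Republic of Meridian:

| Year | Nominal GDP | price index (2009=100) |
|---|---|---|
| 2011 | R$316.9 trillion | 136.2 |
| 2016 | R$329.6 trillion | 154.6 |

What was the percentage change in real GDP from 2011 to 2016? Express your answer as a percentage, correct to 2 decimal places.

-8.37%

Deflate each year: 2011 → 316.9/1.362 = 232.67; 2016 → 329.6/1.546 = 213.20.
So real GDP changed by 213.20/232.67 − 1 = -0.0837, i.e. -8.37%.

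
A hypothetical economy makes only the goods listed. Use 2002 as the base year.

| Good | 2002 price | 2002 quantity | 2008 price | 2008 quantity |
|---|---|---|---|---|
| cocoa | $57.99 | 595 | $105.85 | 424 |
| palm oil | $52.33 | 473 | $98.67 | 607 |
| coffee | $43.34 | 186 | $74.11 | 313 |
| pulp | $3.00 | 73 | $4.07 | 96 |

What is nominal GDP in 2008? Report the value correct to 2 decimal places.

Nominal GDP 2008 = Σ (p_2008 × q_2008) = 105.85·424 + 98.67·607 + 74.11·313 + 4.07·96 = 128360.24.

$128360.24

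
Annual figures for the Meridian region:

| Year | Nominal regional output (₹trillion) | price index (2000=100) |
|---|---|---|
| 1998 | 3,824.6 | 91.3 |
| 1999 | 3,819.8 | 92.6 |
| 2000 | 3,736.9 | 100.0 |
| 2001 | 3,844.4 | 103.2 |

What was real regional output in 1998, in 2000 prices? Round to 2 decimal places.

₹4,189.05 trillion

Real regional output 1998 = 3824.6 / 0.913 = 4189.05.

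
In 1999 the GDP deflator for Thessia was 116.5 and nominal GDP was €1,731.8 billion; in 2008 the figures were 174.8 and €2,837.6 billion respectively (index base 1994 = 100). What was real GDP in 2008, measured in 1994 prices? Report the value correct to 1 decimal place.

Real GDP = Nominal / (GDP deflator/100) = 2837.6 / 1.748 = 1623.34.

€1,623.3 billion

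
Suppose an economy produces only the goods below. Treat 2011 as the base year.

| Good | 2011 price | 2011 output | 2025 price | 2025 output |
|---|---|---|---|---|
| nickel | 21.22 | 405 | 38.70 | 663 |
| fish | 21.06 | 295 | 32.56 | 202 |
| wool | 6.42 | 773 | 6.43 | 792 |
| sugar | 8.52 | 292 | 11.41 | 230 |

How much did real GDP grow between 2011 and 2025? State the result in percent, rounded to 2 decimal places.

Real GDP 2011 = Nominal GDP 2011 = 21.22·405 + 21.06·295 + 6.42·773 + 8.52·292 = 22257.30.
Real GDP 2025 (at 2011 prices) = 21.22·663 + 21.06·202 + 6.42·792 + 8.52·230 = 25367.22.
Real growth = 25367.22/22257.30 − 1 = 0.1397.

13.97%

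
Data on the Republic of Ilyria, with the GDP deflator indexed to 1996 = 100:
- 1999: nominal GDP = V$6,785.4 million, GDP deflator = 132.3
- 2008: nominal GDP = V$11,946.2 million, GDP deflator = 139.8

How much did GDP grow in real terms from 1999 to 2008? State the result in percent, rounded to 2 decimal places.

66.61%

Real GDP 1999 = 6785.4 / 1.323 = 5128.80.
Real GDP 2008 = 11946.2 / 1.398 = 8545.21.
Real growth = 8545.21 / 5128.80 − 1 = 0.6661.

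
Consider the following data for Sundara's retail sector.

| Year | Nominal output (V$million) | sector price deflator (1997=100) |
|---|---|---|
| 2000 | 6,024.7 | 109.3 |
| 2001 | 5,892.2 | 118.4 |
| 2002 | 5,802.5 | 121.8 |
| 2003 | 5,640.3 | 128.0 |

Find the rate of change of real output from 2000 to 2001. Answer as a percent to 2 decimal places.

-9.72%

Real output 2000 = 6024.7/1.093 = 5512.08.
Real output 2001 = 5892.2/1.184 = 4976.52.
Change = 4976.52/5512.08 − 1 = -0.0972.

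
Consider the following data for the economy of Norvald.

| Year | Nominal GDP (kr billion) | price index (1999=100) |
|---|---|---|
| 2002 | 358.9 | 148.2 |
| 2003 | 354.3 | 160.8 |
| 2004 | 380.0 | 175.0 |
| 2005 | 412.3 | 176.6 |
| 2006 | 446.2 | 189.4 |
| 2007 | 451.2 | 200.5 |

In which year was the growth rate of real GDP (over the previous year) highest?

2005

2003: real = 354.3/1.608 = 220.34; growth vs 2002 (242.17) = -9.01%.
2004: real = 380.0/1.750 = 217.14; growth vs 2003 (220.34) = -1.45%.
2005: real = 412.3/1.766 = 233.47; growth vs 2004 (217.14) = 7.52%.
2006: real = 446.2/1.894 = 235.59; growth vs 2005 (233.47) = 0.91%.
2007: real = 451.2/2.005 = 225.04; growth vs 2006 (235.59) = -4.48%.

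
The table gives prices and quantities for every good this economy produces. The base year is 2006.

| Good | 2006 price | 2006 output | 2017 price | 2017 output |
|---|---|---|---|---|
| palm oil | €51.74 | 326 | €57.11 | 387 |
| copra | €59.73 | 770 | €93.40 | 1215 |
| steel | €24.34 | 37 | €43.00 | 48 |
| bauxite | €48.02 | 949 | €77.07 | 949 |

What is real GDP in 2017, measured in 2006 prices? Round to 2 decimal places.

Real GDP 2017 = Σ (p_2006 × q_2017) = 51.74·387 + 59.73·1215 + 24.34·48 + 48.02·949 = 139334.63.

€139334.63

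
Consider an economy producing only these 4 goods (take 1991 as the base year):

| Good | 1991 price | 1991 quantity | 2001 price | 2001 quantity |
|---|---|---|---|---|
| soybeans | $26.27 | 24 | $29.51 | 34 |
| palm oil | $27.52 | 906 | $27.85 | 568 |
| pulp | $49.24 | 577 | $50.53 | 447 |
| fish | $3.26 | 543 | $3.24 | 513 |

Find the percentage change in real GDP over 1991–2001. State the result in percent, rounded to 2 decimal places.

Real GDP 1991 = Nominal GDP 1991 = 26.27·24 + 27.52·906 + 49.24·577 + 3.26·543 = 55745.26.
Real GDP 2001 (at 1991 prices) = 26.27·34 + 27.52·568 + 49.24·447 + 3.26·513 = 40207.20.
Real growth = 40207.20/55745.26 − 1 = -0.2787.

-27.87%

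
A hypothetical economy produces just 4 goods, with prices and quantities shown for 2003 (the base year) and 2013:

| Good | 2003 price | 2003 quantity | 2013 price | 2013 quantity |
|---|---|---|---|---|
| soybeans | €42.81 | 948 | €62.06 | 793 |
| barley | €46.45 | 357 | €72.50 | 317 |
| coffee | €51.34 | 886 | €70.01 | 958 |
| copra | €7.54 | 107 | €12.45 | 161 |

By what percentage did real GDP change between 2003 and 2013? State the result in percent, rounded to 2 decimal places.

-4.24%

Real GDP 2003 = Nominal GDP 2003 = 42.81·948 + 46.45·357 + 51.34·886 + 7.54·107 = 103460.55.
Real GDP 2013 (at 2003 prices) = 42.81·793 + 46.45·317 + 51.34·958 + 7.54·161 = 99070.64.
Real growth = 99070.64/103460.55 − 1 = -0.0424.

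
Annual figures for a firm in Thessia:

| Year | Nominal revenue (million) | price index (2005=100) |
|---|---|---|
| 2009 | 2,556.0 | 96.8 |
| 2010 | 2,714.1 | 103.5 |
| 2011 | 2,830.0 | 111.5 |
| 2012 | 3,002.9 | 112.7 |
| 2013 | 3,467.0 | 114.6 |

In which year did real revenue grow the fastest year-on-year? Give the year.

2013

2010: real = 2714.1/1.035 = 2622.32; growth vs 2009 (2640.50) = -0.69%.
2011: real = 2830.0/1.115 = 2538.12; growth vs 2010 (2622.32) = -3.21%.
2012: real = 3002.9/1.127 = 2664.51; growth vs 2011 (2538.12) = 4.98%.
2013: real = 3467.0/1.146 = 3025.31; growth vs 2012 (2664.51) = 13.54%.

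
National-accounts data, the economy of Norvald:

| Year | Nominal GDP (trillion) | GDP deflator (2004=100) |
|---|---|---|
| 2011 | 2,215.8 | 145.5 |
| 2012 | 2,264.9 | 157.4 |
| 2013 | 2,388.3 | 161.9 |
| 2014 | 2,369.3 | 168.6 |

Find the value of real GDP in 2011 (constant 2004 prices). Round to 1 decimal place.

Real GDP 2011 = 2215.8 / 1.455 = 1522.89.

1,522.9 trillion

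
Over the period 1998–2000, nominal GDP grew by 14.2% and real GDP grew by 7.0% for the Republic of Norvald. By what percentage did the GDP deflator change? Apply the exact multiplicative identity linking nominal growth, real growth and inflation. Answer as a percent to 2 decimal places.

(1 + g_nom) = (1 + g_real)(1 + π), so π = 1.1420 / 1.0700 − 1 = 0.06729.

6.73%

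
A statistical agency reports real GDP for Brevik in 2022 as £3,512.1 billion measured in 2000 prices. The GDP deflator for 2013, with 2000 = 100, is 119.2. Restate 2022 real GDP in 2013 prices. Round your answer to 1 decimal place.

£4,186.4 billion

Real GDP in 2013 prices = Real GDP in 2000 prices × (P_2013/P_2000) = 3512.1 × 1.192 = 4186.42.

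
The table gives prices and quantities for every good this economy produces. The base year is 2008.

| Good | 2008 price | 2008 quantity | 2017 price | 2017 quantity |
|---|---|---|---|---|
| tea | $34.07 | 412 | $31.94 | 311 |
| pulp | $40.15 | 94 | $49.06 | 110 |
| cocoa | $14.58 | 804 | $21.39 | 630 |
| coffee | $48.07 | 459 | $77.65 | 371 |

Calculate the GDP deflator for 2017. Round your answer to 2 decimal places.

Nominal GDP 2017 = 31.94·311 + 49.06·110 + 21.39·630 + 77.65·371 = 57613.79.
Real GDP 2017 (at 2008 prices) = 34.07·311 + 40.15·110 + 14.58·630 + 48.07·371 = 42031.64.
Deflator = Nominal/Real × 100 = 57613.79/42031.64 × 100 = 137.072.

137.07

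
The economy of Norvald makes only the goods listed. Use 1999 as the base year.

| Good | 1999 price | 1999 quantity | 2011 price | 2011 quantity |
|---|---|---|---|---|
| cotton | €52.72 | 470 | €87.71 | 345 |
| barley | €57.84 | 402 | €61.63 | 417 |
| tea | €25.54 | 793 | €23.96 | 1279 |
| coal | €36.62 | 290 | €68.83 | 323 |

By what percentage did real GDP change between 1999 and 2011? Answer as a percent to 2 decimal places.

Real GDP 1999 = Nominal GDP 1999 = 52.72·470 + 57.84·402 + 25.54·793 + 36.62·290 = 78903.10.
Real GDP 2011 (at 1999 prices) = 52.72·345 + 57.84·417 + 25.54·1279 + 36.62·323 = 86801.60.
Real growth = 86801.60/78903.10 − 1 = 0.1001.

10.01%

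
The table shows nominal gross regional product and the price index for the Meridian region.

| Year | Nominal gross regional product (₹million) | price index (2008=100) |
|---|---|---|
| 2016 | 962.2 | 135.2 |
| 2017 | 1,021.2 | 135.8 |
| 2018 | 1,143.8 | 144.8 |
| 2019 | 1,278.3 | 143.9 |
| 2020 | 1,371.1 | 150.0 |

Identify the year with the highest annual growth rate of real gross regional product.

2017: real = 1021.2/1.358 = 751.99; growth vs 2016 (711.69) = 5.66%.
2018: real = 1143.8/1.448 = 789.92; growth vs 2017 (751.99) = 5.04%.
2019: real = 1278.3/1.439 = 888.33; growth vs 2018 (789.92) = 12.46%.
2020: real = 1371.1/1.500 = 914.07; growth vs 2019 (888.33) = 2.90%.

2019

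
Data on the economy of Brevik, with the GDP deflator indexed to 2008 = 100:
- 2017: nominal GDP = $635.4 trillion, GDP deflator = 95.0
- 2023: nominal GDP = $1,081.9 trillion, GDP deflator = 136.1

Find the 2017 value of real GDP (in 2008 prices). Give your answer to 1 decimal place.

Real GDP = Nominal / (GDP deflator/100) = 635.4 / 0.950 = 668.84.

$668.8 trillion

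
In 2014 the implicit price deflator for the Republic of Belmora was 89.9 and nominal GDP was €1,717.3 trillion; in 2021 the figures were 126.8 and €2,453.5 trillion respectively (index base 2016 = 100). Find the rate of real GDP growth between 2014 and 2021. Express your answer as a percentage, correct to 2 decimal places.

1.29%

Deflate each year: 2014 → 1717.3/0.899 = 1910.23; 2021 → 2453.5/1.268 = 1934.94.
So real GDP changed by 1934.94/1910.23 − 1 = 0.0129, i.e. 1.29%.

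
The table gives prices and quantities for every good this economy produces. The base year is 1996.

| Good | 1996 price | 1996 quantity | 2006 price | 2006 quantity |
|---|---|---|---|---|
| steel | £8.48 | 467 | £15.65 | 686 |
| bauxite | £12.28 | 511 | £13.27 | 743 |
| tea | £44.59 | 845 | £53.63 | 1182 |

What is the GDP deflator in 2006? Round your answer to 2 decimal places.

124.15

Nominal GDP 2006 = 15.65·686 + 13.27·743 + 53.63·1182 = 83986.17.
Real GDP 2006 (at 1996 prices) = 8.48·686 + 12.28·743 + 44.59·1182 = 67646.70.
Deflator = Nominal/Real × 100 = 83986.17/67646.70 × 100 = 124.154.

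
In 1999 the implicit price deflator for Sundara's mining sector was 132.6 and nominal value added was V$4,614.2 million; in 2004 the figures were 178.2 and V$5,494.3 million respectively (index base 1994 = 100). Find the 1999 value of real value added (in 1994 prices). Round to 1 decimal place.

V$3,479.8 million

Real value added = Nominal / (implicit price deflator/100) = 4614.2 / 1.326 = 3479.79.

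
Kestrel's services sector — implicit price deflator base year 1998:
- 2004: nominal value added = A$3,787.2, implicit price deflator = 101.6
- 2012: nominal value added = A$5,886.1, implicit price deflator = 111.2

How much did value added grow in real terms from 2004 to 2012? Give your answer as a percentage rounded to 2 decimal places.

Real value added 2004 = 3787.2 / 1.016 = 3727.56.
Real value added 2012 = 5886.1 / 1.112 = 5293.26.
Real growth = 5293.26 / 3727.56 − 1 = 0.4200.

42.00%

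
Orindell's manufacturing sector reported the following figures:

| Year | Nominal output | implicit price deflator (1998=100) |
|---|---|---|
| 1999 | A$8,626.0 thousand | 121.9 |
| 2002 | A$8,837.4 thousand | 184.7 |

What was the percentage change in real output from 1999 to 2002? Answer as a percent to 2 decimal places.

-32.38%

Real output 1999 = 8626.0 / 1.219 = 7076.29.
Real output 2002 = 8837.4 / 1.847 = 4784.73.
Real growth = 4784.73 / 7076.29 − 1 = -0.3238.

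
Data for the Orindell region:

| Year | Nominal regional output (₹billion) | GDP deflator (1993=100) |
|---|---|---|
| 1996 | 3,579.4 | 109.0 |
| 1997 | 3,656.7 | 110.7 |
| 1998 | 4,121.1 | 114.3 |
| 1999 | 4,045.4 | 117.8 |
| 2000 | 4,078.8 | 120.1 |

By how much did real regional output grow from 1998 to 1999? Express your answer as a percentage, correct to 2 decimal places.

Real regional output 1998 = 4121.1/1.143 = 3605.51.
Real regional output 1999 = 4045.4/1.178 = 3434.13.
Change = 3434.13/3605.51 − 1 = -0.0475.

-4.75%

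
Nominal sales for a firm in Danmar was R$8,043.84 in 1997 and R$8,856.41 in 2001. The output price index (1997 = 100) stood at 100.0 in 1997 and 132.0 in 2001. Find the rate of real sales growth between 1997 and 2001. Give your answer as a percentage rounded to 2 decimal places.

Deflate each year: 1997 → 8043.84/1.000 = 8043.84; 2001 → 8856.41/1.320 = 6709.40.
So real sales changed by 6709.40/8043.84 − 1 = -0.1659, i.e. -16.59%.

-16.59%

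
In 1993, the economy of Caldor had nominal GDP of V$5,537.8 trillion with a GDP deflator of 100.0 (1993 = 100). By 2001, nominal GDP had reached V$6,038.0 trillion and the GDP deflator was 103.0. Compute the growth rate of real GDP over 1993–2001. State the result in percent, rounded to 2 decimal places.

5.86%

Real GDP 1993 = 5537.8 / 1.000 = 5537.80.
Real GDP 2001 = 6038.0 / 1.030 = 5862.14.
Real growth = 5862.14 / 5537.80 − 1 = 0.0586.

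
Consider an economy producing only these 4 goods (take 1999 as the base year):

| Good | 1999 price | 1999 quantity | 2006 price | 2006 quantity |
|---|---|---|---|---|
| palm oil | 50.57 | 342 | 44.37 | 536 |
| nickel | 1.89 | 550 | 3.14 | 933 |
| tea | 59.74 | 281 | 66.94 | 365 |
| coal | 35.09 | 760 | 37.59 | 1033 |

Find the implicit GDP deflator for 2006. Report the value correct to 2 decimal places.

103.51

Nominal GDP 2006 = 44.37·536 + 3.14·933 + 66.94·365 + 37.59·1033 = 89975.51.
Real GDP 2006 (at 1999 prices) = 50.57·536 + 1.89·933 + 59.74·365 + 35.09·1033 = 86921.96.
Deflator = Nominal/Real × 100 = 89975.51/86921.96 × 100 = 103.513.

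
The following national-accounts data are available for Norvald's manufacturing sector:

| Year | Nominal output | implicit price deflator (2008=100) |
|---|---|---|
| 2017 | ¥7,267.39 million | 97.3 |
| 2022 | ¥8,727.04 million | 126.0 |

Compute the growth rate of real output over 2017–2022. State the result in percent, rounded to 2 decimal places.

-7.27%

Deflate each year: 2017 → 7267.39/0.973 = 7469.05; 2022 → 8727.04/1.260 = 6926.22.
So real output changed by 6926.22/7469.05 − 1 = -0.0727, i.e. -7.27%.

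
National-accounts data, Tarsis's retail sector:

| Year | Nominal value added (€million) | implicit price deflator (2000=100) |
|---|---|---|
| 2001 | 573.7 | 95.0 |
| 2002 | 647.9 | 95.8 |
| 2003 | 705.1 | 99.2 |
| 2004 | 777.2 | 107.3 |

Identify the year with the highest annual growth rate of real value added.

2002: real = 647.9/0.958 = 676.30; growth vs 2001 (603.89) = 11.99%.
2003: real = 705.1/0.992 = 710.79; growth vs 2002 (676.30) = 5.10%.
2004: real = 777.2/1.073 = 724.32; growth vs 2003 (710.79) = 1.90%.

2002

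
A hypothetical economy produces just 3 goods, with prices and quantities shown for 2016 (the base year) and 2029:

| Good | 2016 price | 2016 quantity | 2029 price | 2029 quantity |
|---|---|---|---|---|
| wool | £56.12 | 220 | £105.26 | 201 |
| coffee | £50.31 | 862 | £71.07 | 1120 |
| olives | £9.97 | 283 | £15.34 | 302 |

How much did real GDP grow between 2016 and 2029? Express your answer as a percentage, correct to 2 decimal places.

20.68%

Real GDP 2016 = Nominal GDP 2016 = 56.12·220 + 50.31·862 + 9.97·283 = 58535.13.
Real GDP 2029 (at 2016 prices) = 56.12·201 + 50.31·1120 + 9.97·302 = 70638.26.
Real growth = 70638.26/58535.13 − 1 = 0.2068.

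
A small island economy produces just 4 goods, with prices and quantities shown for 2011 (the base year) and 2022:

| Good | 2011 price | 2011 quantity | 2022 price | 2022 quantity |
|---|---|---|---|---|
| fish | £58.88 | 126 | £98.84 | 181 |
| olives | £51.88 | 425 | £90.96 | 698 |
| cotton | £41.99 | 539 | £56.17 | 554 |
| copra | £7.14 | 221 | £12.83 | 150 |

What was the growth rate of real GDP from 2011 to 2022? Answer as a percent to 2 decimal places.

Real GDP 2011 = Nominal GDP 2011 = 58.88·126 + 51.88·425 + 41.99·539 + 7.14·221 = 53678.43.
Real GDP 2022 (at 2011 prices) = 58.88·181 + 51.88·698 + 41.99·554 + 7.14·150 = 71202.98.
Real growth = 71202.98/53678.43 − 1 = 0.3265.

32.65%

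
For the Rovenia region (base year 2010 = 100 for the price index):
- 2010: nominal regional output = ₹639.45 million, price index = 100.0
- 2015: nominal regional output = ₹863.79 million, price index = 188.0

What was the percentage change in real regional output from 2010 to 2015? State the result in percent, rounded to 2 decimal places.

Real regional output 2010 = 639.45 / 1.000 = 639.45.
Real regional output 2015 = 863.79 / 1.880 = 459.46.
Real growth = 459.46 / 639.45 − 1 = -0.2815.

-28.15%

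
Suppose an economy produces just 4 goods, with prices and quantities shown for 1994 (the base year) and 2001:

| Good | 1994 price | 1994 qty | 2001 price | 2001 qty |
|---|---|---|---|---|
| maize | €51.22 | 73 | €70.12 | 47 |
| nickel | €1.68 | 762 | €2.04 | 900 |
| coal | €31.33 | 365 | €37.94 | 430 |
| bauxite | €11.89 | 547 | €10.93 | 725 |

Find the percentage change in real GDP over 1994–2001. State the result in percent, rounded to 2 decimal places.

Real GDP 1994 = Nominal GDP 1994 = 51.22·73 + 1.68·762 + 31.33·365 + 11.89·547 = 22958.50.
Real GDP 2001 (at 1994 prices) = 51.22·47 + 1.68·900 + 31.33·430 + 11.89·725 = 26011.49.
Real growth = 26011.49/22958.50 − 1 = 0.1330.

13.30%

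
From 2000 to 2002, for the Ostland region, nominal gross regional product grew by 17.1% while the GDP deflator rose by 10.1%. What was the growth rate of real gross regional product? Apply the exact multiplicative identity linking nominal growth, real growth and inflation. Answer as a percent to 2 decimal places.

6.36%

(1 + g_nom) = (1 + g_real)(1 + π), so g_real = 1.1710 / 1.1010 − 1 = 0.06358.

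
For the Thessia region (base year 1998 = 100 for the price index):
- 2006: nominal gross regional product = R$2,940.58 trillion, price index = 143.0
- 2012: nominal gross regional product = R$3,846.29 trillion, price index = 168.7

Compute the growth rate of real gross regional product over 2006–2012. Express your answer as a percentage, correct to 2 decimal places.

10.87%

Deflate each year: 2006 → 2940.58/1.430 = 2056.35; 2012 → 3846.29/1.687 = 2279.96.
So real gross regional product changed by 2279.96/2056.35 − 1 = 0.1087, i.e. 10.87%.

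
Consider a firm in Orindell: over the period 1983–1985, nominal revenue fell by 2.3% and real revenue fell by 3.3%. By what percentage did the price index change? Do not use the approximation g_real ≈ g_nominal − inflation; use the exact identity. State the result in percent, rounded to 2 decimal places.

(1 + g_nom) = (1 + g_real)(1 + π), so π = 0.9770 / 0.9670 − 1 = 0.01034.

1.03%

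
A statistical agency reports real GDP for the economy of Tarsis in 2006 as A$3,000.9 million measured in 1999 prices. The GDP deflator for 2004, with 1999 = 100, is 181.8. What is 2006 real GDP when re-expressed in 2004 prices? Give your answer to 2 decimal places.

A$5,455.64 million

Real GDP in 2004 prices = Real GDP in 1999 prices × (P_2004/P_1999) = 3000.9 × 1.818 = 5455.64.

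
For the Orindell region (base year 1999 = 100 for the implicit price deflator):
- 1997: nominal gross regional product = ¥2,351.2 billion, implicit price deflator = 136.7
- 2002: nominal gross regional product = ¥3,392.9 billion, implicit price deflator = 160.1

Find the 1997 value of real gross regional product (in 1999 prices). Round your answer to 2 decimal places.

¥1,719.97 billion

Real gross regional product = Nominal / (implicit price deflator/100) = 2351.2 / 1.367 = 1719.97.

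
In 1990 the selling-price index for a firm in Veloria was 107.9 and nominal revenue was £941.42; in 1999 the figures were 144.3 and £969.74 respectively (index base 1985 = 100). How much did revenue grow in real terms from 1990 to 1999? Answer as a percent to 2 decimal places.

-22.98%

Deflate each year: 1990 → 941.42/1.079 = 872.49; 1999 → 969.74/1.443 = 672.03.
So real revenue changed by 672.03/872.49 − 1 = -0.2298, i.e. -22.98%.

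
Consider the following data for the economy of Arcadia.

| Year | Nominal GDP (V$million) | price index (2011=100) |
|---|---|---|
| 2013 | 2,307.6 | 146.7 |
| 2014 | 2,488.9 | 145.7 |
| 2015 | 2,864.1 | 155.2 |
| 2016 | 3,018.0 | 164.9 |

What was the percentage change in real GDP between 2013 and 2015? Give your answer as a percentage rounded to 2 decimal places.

17.32%

Real GDP 2013 = 2307.6/1.467 = 1573.01.
Real GDP 2015 = 2864.1/1.552 = 1845.43.
Change = 1845.43/1573.01 − 1 = 0.1732.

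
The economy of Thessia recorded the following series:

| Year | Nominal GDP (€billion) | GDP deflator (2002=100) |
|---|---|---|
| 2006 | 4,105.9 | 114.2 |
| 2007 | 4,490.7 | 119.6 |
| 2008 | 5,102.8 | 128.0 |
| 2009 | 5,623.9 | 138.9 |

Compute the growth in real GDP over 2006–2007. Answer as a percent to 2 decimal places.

4.43%

Real GDP 2006 = 4105.9/1.142 = 3595.36.
Real GDP 2007 = 4490.7/1.196 = 3754.77.
Change = 3754.77/3595.36 − 1 = 0.0443.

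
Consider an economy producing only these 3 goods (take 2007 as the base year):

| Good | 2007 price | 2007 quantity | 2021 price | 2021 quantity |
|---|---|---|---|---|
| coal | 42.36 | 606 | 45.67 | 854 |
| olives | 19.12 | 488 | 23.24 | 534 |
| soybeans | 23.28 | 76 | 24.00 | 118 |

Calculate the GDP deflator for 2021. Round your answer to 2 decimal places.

110.40

Nominal GDP 2021 = 45.67·854 + 23.24·534 + 24.00·118 = 54244.34.
Real GDP 2021 (at 2007 prices) = 42.36·854 + 19.12·534 + 23.28·118 = 49132.56.
Deflator = Nominal/Real × 100 = 54244.34/49132.56 × 100 = 110.404.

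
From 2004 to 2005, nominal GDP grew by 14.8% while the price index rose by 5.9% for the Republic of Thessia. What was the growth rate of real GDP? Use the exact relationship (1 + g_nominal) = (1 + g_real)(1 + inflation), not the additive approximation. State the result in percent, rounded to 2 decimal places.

8.40%

(1 + g_nom) = (1 + g_real)(1 + π), so g_real = 1.1480 / 1.0590 − 1 = 0.08404.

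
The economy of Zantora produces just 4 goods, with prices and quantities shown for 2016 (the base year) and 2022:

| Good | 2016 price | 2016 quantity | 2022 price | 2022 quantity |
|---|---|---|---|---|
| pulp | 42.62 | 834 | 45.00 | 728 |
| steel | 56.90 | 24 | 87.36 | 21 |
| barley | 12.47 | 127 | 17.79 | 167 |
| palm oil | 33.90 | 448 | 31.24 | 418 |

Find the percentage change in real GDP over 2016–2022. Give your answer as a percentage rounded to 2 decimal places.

-9.70%

Real GDP 2016 = Nominal GDP 2016 = 42.62·834 + 56.90·24 + 12.47·127 + 33.90·448 = 53681.57.
Real GDP 2022 (at 2016 prices) = 42.62·728 + 56.90·21 + 12.47·167 + 33.90·418 = 48474.95.
Real growth = 48474.95/53681.57 − 1 = -0.0970.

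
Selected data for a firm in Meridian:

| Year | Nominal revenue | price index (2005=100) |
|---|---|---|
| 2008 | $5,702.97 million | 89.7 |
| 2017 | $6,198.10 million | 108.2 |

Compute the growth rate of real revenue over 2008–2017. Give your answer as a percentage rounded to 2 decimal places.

-9.90%

Deflate each year: 2008 → 5702.97/0.897 = 6357.83; 2017 → 6198.10/1.082 = 5728.37.
So real revenue changed by 5728.37/6357.83 − 1 = -0.0990, i.e. -9.90%.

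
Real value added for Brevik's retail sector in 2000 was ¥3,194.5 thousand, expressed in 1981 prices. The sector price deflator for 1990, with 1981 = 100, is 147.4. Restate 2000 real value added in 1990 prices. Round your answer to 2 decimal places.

Real value added in 1990 prices = Real value added in 1981 prices × (P_1990/P_1981) = 3194.5 × 1.474 = 4708.69.

¥4,708.69 thousand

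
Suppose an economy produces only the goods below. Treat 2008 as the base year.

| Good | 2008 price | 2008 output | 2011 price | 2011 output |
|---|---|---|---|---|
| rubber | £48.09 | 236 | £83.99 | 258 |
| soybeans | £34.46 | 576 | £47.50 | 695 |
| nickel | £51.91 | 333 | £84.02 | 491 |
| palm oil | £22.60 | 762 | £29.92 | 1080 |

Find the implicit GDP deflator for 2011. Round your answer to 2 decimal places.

148.69

Nominal GDP 2011 = 83.99·258 + 47.50·695 + 84.02·491 + 29.92·1080 = 128249.34.
Real GDP 2011 (at 2008 prices) = 48.09·258 + 34.46·695 + 51.91·491 + 22.60·1080 = 86252.73.
Deflator = Nominal/Real × 100 = 128249.34/86252.73 × 100 = 148.690.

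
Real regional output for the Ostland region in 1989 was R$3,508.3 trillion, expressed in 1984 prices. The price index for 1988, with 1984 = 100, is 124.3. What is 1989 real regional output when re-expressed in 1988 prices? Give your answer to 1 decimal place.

R$4,360.8 trillion

Real regional output in 1988 prices = Real regional output in 1984 prices × (P_1988/P_1984) = 3508.3 × 1.243 = 4360.82.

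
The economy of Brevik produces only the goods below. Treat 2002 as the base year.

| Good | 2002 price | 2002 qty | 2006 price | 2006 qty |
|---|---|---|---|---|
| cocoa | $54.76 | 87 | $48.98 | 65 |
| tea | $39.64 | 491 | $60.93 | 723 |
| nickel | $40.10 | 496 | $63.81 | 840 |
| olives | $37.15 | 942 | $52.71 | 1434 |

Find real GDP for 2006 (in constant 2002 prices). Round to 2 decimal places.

$119176.22

Real GDP 2006 = Σ (p_2002 × q_2006) = 54.76·65 + 39.64·723 + 40.10·840 + 37.15·1434 = 119176.22.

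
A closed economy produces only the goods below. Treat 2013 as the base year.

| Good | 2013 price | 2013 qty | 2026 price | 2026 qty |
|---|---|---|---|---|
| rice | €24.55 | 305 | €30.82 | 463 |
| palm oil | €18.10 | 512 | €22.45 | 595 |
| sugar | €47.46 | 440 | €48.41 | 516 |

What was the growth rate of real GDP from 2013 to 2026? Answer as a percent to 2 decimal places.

Real GDP 2013 = Nominal GDP 2013 = 24.55·305 + 18.10·512 + 47.46·440 = 37637.35.
Real GDP 2026 (at 2013 prices) = 24.55·463 + 18.10·595 + 47.46·516 = 46625.51.
Real growth = 46625.51/37637.35 − 1 = 0.2388.

23.88%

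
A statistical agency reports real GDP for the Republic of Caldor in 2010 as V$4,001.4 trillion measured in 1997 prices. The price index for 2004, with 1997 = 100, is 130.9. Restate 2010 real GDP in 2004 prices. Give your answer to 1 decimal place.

V$5,237.8 trillion

Real GDP in 2004 prices = Real GDP in 1997 prices × (P_2004/P_1997) = 4001.4 × 1.309 = 5237.83.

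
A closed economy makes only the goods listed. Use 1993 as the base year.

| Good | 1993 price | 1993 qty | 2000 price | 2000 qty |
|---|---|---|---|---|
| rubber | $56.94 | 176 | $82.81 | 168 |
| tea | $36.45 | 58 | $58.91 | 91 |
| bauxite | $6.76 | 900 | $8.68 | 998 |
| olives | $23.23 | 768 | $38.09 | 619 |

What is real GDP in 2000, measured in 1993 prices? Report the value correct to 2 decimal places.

Real GDP 2000 = Σ (p_1993 × q_2000) = 56.94·168 + 36.45·91 + 6.76·998 + 23.23·619 = 34008.72.

$34008.72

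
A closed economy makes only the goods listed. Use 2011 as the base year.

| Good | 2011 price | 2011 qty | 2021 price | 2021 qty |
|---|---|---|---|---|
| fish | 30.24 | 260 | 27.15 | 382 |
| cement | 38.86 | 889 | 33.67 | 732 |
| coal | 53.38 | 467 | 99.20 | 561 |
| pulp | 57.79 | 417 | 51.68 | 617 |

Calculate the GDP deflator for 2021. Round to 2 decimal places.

116.06

Nominal GDP 2021 = 27.15·382 + 33.67·732 + 99.20·561 + 51.68·617 = 122555.50.
Real GDP 2021 (at 2011 prices) = 30.24·382 + 38.86·732 + 53.38·561 + 57.79·617 = 105599.81.
Deflator = Nominal/Real × 100 = 122555.50/105599.81 × 100 = 116.057.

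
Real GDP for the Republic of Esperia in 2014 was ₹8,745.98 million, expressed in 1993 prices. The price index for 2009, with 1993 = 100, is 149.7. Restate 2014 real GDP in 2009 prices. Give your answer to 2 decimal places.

Real GDP in 2009 prices = Real GDP in 1993 prices × (P_2009/P_1993) = 8745.98 × 1.497 = 13092.73.

₹13,092.73 million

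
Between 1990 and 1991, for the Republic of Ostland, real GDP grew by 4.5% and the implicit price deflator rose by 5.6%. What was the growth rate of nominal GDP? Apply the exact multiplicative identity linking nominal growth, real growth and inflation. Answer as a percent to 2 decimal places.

10.35%

(1 + g_nom) = (1 + g_real)(1 + π) = 1.0450 × 1.0560 = 1.10352.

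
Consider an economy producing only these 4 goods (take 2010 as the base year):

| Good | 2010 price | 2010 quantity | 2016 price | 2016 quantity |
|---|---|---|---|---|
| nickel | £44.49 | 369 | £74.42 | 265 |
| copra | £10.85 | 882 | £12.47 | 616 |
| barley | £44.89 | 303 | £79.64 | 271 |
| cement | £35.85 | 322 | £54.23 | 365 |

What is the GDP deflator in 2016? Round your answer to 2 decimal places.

Nominal GDP 2016 = 74.42·265 + 12.47·616 + 79.64·271 + 54.23·365 = 68779.21.
Real GDP 2016 (at 2010 prices) = 44.49·265 + 10.85·616 + 44.89·271 + 35.85·365 = 43723.89.
Deflator = Nominal/Real × 100 = 68779.21/43723.89 × 100 = 157.304.

157.30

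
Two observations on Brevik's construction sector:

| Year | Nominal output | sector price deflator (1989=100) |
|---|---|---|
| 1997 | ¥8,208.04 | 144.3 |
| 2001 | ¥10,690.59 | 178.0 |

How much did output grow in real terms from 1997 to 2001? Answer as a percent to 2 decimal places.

Real output 1997 = 8208.04 / 1.443 = 5688.18.
Real output 2001 = 10690.59 / 1.780 = 6005.95.
Real growth = 6005.95 / 5688.18 − 1 = 0.0559.

5.59%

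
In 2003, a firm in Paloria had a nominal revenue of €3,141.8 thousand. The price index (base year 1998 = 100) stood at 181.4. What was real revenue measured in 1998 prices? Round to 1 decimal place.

Real revenue = Nominal / (price index/100) = 3141.8 / 1.814 = 1731.97.

€1,732.0 thousand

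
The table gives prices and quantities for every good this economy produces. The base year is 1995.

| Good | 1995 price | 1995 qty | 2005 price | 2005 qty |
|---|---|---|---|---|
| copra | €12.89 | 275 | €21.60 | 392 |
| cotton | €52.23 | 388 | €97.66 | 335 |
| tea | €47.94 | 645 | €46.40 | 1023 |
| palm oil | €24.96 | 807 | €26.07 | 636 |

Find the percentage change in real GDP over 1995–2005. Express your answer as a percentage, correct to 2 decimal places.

Real GDP 1995 = Nominal GDP 1995 = 12.89·275 + 52.23·388 + 47.94·645 + 24.96·807 = 74874.01.
Real GDP 2005 (at 1995 prices) = 12.89·392 + 52.23·335 + 47.94·1023 + 24.96·636 = 87467.11.
Real growth = 87467.11/74874.01 − 1 = 0.1682.

16.82%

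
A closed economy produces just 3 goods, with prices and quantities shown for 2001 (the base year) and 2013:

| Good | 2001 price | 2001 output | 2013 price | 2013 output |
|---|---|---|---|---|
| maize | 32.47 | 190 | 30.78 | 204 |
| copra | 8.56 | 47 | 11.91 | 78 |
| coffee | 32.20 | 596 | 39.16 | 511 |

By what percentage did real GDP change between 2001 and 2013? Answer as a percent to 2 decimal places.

-7.83%

Real GDP 2001 = Nominal GDP 2001 = 32.47·190 + 8.56·47 + 32.20·596 = 25762.82.
Real GDP 2013 (at 2001 prices) = 32.47·204 + 8.56·78 + 32.20·511 = 23745.76.
Real growth = 23745.76/25762.82 − 1 = -0.0783.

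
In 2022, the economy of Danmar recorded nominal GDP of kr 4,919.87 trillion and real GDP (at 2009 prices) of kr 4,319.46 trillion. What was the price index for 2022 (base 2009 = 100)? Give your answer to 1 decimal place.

113.9

price index = (Nominal / Real) × 100 = 4919.87 / 4319.46 × 100 = 113.90.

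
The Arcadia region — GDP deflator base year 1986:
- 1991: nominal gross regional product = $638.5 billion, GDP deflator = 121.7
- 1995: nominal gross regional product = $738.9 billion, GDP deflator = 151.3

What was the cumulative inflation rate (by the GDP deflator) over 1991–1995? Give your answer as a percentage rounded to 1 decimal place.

Price-level change = 151.3 / 121.7 − 1 = 0.2432.

24.3%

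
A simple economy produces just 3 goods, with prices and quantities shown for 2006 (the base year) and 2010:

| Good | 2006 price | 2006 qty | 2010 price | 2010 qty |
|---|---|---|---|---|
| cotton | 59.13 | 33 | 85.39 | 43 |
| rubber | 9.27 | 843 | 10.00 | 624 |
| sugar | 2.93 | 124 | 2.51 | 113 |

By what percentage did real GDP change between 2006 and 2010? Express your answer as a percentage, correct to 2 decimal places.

Real GDP 2006 = Nominal GDP 2006 = 59.13·33 + 9.27·843 + 2.93·124 = 10129.22.
Real GDP 2010 (at 2006 prices) = 59.13·43 + 9.27·624 + 2.93·113 = 8658.16.
Real growth = 8658.16/10129.22 − 1 = -0.1452.

-14.52%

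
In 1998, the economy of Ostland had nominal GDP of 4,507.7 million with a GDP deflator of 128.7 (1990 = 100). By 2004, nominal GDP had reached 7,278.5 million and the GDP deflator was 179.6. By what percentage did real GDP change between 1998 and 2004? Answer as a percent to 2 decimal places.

Real GDP 1998 = 4507.7 / 1.287 = 3502.49.
Real GDP 2004 = 7278.5 / 1.796 = 4052.62.
Real growth = 4052.62 / 3502.49 − 1 = 0.1571.

15.71%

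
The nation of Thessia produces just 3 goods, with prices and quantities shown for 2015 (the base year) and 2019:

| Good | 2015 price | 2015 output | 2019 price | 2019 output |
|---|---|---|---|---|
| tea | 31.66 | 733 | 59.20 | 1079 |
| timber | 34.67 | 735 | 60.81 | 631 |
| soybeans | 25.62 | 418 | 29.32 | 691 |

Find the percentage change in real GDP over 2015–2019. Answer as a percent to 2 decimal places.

24.15%

Real GDP 2015 = Nominal GDP 2015 = 31.66·733 + 34.67·735 + 25.62·418 = 59398.39.
Real GDP 2019 (at 2015 prices) = 31.66·1079 + 34.67·631 + 25.62·691 = 73741.33.
Real growth = 73741.33/59398.39 − 1 = 0.2415.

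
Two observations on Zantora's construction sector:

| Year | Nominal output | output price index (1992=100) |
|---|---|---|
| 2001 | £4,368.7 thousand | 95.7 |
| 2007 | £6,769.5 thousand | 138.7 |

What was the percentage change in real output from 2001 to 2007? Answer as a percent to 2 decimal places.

Deflate each year: 2001 → 4368.7/0.957 = 4564.99; 2007 → 6769.5/1.387 = 4880.68.
So real output changed by 4880.68/4564.99 − 1 = 0.0692, i.e. 6.92%.

6.92%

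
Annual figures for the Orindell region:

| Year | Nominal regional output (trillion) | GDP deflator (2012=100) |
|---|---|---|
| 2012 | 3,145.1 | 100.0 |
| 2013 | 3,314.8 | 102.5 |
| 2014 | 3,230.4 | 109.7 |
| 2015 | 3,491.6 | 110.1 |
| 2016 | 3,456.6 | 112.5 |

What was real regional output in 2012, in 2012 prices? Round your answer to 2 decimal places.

Real regional output 2012 = 3145.1 / 1.000 = 3145.10.

3,145.10 trillion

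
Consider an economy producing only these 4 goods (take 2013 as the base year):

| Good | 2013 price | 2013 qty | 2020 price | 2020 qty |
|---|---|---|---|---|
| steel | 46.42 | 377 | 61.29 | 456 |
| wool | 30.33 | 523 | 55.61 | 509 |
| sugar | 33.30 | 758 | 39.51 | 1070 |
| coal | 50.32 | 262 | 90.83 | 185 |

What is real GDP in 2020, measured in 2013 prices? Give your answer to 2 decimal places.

Real GDP 2020 = Σ (p_2013 × q_2020) = 46.42·456 + 30.33·509 + 33.30·1070 + 50.32·185 = 81545.69.

81545.69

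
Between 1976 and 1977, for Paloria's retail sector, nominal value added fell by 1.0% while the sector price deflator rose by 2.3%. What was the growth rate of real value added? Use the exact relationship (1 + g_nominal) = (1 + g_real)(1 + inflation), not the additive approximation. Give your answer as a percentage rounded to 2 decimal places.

-3.23%

(1 + g_nom) = (1 + g_real)(1 + π), so g_real = 0.9900 / 1.0230 − 1 = -0.03226.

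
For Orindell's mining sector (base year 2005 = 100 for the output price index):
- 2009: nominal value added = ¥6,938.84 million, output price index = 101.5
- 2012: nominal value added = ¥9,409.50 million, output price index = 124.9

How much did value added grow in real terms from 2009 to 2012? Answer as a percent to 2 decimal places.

10.20%

Real value added 2009 = 6938.84 / 1.015 = 6836.30.
Real value added 2012 = 9409.50 / 1.249 = 7533.63.
Real growth = 7533.63 / 6836.30 − 1 = 0.1020.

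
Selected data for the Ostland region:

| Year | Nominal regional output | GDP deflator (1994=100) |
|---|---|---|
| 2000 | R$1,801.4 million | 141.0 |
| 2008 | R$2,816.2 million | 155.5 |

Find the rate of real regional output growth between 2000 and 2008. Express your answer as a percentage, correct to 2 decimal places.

Deflate each year: 2000 → 1801.4/1.410 = 1277.59; 2008 → 2816.2/1.555 = 1811.06.
So real regional output changed by 1811.06/1277.59 − 1 = 0.4176, i.e. 41.76%.

41.76%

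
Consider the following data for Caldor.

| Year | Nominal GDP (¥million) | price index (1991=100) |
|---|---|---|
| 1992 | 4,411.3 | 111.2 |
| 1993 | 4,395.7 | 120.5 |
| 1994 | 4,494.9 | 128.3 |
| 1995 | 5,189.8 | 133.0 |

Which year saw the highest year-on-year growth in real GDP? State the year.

1995

1993: real = 4395.7/1.205 = 3647.88; growth vs 1992 (3967.00) = -8.04%.
1994: real = 4494.9/1.283 = 3503.43; growth vs 1993 (3647.88) = -3.96%.
1995: real = 5189.8/1.330 = 3902.11; growth vs 1994 (3503.43) = 11.38%.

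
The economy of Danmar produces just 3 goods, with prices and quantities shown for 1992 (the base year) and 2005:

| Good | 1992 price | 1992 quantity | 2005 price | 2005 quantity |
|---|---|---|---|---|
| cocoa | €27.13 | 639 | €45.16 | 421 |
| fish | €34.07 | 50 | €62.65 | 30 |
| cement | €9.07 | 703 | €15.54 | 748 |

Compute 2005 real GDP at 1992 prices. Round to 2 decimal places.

Real GDP 2005 = Σ (p_1992 × q_2005) = 27.13·421 + 34.07·30 + 9.07·748 = 19228.19.

€19228.19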